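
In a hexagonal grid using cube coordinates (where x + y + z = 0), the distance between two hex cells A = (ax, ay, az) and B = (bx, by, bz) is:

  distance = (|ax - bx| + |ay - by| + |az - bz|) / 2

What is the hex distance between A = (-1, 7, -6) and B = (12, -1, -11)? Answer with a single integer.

|ax - bx| = |-1 - 12| = 13
|ay - by| = |7 - (-1)| = 8
|az - bz| = |-6 - (-11)| = 5
distance = (13 + 8 + 5) / 2 = 26 / 2 = 13

Answer: 13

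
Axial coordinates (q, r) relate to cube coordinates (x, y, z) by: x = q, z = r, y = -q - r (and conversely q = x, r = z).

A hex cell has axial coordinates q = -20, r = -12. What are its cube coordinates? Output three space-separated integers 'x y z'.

x = q = -20
z = r = -12
y = -x - z = -(-20) - (-12) = 32

Answer: -20 32 -12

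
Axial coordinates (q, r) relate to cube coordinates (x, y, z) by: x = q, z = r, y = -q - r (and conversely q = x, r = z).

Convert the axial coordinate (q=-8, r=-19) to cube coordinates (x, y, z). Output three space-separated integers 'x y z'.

Answer: -8 27 -19

Derivation:
x = q = -8
z = r = -19
y = -x - z = -(-8) - (-19) = 27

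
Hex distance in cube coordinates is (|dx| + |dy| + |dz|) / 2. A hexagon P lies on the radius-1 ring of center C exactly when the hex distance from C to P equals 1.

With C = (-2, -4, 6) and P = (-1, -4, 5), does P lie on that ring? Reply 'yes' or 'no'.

Answer: yes

Derivation:
|px - cx| = |-1 - (-2)| = 1
|py - cy| = |-4 - (-4)| = 0
|pz - cz| = |5 - 6| = 1
distance = (1+0+1)/2 = 2/2 = 1
radius = 1; distance == radius -> yes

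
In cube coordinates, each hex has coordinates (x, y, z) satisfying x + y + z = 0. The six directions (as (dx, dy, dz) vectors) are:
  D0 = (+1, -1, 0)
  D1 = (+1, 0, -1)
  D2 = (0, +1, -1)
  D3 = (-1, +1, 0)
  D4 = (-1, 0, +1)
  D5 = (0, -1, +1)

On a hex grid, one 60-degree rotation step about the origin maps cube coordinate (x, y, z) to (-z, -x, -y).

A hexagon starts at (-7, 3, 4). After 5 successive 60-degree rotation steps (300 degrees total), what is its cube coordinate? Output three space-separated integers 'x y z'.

Start: (-7, 3, 4)
Step 1: (-7, 3, 4) -> (-(4), -(-7), -(3)) = (-4, 7, -3)
Step 2: (-4, 7, -3) -> (-(-3), -(-4), -(7)) = (3, 4, -7)
Step 3: (3, 4, -7) -> (-(-7), -(3), -(4)) = (7, -3, -4)
Step 4: (7, -3, -4) -> (-(-4), -(7), -(-3)) = (4, -7, 3)
Step 5: (4, -7, 3) -> (-(3), -(4), -(-7)) = (-3, -4, 7)

Answer: -3 -4 7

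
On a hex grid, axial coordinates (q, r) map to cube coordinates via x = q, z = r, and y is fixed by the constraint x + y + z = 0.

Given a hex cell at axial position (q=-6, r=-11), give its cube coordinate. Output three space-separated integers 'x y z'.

x = q = -6
z = r = -11
y = -x - z = -(-6) - (-11) = 17

Answer: -6 17 -11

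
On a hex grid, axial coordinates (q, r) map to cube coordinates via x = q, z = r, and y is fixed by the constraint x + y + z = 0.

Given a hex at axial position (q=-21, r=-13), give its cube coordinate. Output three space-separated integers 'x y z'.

x = q = -21
z = r = -13
y = -x - z = -(-21) - (-13) = 34

Answer: -21 34 -13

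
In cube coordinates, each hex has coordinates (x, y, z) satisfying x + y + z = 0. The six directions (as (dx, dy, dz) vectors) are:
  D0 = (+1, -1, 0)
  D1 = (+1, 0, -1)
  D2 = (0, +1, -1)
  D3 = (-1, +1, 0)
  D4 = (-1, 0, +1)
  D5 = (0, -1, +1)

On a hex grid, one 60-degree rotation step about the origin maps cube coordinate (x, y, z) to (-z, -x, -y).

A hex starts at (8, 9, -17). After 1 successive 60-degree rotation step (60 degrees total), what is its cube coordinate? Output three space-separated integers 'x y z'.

Answer: 17 -8 -9

Derivation:
Start: (8, 9, -17)
Step 1: (8, 9, -17) -> (-(-17), -(8), -(9)) = (17, -8, -9)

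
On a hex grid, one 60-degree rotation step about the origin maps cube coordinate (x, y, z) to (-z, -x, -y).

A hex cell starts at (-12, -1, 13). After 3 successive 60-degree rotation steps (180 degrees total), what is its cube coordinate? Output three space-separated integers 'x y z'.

Answer: 12 1 -13

Derivation:
Start: (-12, -1, 13)
Step 1: (-12, -1, 13) -> (-(13), -(-12), -(-1)) = (-13, 12, 1)
Step 2: (-13, 12, 1) -> (-(1), -(-13), -(12)) = (-1, 13, -12)
Step 3: (-1, 13, -12) -> (-(-12), -(-1), -(13)) = (12, 1, -13)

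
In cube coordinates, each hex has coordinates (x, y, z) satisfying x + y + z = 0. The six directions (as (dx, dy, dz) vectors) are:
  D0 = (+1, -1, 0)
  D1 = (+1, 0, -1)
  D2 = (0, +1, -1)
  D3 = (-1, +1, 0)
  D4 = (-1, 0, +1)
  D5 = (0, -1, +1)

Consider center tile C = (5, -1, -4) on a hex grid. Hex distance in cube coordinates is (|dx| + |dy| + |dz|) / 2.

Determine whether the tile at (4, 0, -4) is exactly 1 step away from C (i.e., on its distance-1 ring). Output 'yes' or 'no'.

Answer: yes

Derivation:
|px - cx| = |4 - 5| = 1
|py - cy| = |0 - (-1)| = 1
|pz - cz| = |-4 - (-4)| = 0
distance = (1+1+0)/2 = 2/2 = 1
radius = 1; distance == radius -> yes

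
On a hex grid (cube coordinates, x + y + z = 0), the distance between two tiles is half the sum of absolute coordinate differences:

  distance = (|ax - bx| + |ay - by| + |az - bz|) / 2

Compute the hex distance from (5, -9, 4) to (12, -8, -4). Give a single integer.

|ax - bx| = |5 - 12| = 7
|ay - by| = |-9 - (-8)| = 1
|az - bz| = |4 - (-4)| = 8
distance = (7 + 1 + 8) / 2 = 16 / 2 = 8

Answer: 8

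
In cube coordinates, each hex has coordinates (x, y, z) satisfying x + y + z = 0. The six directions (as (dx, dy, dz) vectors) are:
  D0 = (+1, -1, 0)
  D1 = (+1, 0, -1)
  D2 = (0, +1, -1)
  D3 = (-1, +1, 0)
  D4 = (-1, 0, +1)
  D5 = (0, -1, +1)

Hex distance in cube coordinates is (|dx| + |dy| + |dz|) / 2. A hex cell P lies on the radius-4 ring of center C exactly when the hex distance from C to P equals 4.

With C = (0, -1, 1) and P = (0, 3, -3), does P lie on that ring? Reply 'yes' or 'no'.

|px - cx| = |0 - 0| = 0
|py - cy| = |3 - (-1)| = 4
|pz - cz| = |-3 - 1| = 4
distance = (0+4+4)/2 = 8/2 = 4
radius = 4; distance == radius -> yes

Answer: yes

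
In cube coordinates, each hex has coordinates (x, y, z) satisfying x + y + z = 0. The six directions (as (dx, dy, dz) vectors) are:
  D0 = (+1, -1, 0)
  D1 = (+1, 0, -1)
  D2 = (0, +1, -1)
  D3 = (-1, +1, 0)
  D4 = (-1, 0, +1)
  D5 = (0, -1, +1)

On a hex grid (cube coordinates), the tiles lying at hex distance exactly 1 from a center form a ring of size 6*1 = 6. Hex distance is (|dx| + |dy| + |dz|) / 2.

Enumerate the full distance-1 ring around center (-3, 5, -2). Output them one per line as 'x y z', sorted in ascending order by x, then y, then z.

Walk ring at distance 1 from (-3, 5, -2):
Start at center + D4*1 = (-4, 5, -1)
  hex 0: (-4, 5, -1)
  hex 1: (-3, 4, -1)
  hex 2: (-2, 4, -2)
  hex 3: (-2, 5, -3)
  hex 4: (-3, 6, -3)
  hex 5: (-4, 6, -2)
Sorted: 6 hexes.

Answer: -4 5 -1
-4 6 -2
-3 4 -1
-3 6 -3
-2 4 -2
-2 5 -3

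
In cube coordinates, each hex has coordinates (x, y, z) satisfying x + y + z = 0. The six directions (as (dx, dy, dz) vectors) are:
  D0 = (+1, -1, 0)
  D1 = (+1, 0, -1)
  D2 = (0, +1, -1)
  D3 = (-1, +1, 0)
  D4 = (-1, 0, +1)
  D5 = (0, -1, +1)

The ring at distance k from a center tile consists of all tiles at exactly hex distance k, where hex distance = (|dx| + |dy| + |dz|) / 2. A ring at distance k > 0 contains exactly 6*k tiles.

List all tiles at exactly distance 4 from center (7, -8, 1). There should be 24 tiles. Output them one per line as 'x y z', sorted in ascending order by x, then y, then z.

Walk ring at distance 4 from (7, -8, 1):
Start at center + D4*4 = (3, -8, 5)
  hex 0: (3, -8, 5)
  hex 1: (4, -9, 5)
  hex 2: (5, -10, 5)
  hex 3: (6, -11, 5)
  hex 4: (7, -12, 5)
  hex 5: (8, -12, 4)
  hex 6: (9, -12, 3)
  hex 7: (10, -12, 2)
  hex 8: (11, -12, 1)
  hex 9: (11, -11, 0)
  hex 10: (11, -10, -1)
  hex 11: (11, -9, -2)
  hex 12: (11, -8, -3)
  hex 13: (10, -7, -3)
  hex 14: (9, -6, -3)
  hex 15: (8, -5, -3)
  hex 16: (7, -4, -3)
  hex 17: (6, -4, -2)
  hex 18: (5, -4, -1)
  hex 19: (4, -4, 0)
  hex 20: (3, -4, 1)
  hex 21: (3, -5, 2)
  hex 22: (3, -6, 3)
  hex 23: (3, -7, 4)
Sorted: 24 hexes.

Answer: 3 -8 5
3 -7 4
3 -6 3
3 -5 2
3 -4 1
4 -9 5
4 -4 0
5 -10 5
5 -4 -1
6 -11 5
6 -4 -2
7 -12 5
7 -4 -3
8 -12 4
8 -5 -3
9 -12 3
9 -6 -3
10 -12 2
10 -7 -3
11 -12 1
11 -11 0
11 -10 -1
11 -9 -2
11 -8 -3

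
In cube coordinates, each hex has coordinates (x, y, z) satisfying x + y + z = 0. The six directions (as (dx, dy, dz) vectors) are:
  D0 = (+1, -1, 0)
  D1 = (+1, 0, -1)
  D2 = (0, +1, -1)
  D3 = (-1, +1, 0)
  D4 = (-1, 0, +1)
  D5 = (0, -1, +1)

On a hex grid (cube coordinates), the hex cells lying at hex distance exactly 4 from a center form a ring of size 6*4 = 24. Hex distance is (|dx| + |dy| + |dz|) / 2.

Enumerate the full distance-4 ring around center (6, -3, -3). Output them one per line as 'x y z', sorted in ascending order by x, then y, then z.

Answer: 2 -3 1
2 -2 0
2 -1 -1
2 0 -2
2 1 -3
3 -4 1
3 1 -4
4 -5 1
4 1 -5
5 -6 1
5 1 -6
6 -7 1
6 1 -7
7 -7 0
7 0 -7
8 -7 -1
8 -1 -7
9 -7 -2
9 -2 -7
10 -7 -3
10 -6 -4
10 -5 -5
10 -4 -6
10 -3 -7

Derivation:
Walk ring at distance 4 from (6, -3, -3):
Start at center + D4*4 = (2, -3, 1)
  hex 0: (2, -3, 1)
  hex 1: (3, -4, 1)
  hex 2: (4, -5, 1)
  hex 3: (5, -6, 1)
  hex 4: (6, -7, 1)
  hex 5: (7, -7, 0)
  hex 6: (8, -7, -1)
  hex 7: (9, -7, -2)
  hex 8: (10, -7, -3)
  hex 9: (10, -6, -4)
  hex 10: (10, -5, -5)
  hex 11: (10, -4, -6)
  hex 12: (10, -3, -7)
  hex 13: (9, -2, -7)
  hex 14: (8, -1, -7)
  hex 15: (7, 0, -7)
  hex 16: (6, 1, -7)
  hex 17: (5, 1, -6)
  hex 18: (4, 1, -5)
  hex 19: (3, 1, -4)
  hex 20: (2, 1, -3)
  hex 21: (2, 0, -2)
  hex 22: (2, -1, -1)
  hex 23: (2, -2, 0)
Sorted: 24 hexes.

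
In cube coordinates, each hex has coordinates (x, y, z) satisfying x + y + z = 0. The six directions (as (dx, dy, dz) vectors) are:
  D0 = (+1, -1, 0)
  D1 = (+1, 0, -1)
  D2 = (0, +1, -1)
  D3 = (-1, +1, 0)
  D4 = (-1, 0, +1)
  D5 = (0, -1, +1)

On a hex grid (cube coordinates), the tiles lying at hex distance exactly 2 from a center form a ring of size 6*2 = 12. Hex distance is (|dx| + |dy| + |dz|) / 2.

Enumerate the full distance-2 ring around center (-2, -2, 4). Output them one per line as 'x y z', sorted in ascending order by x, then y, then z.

Answer: -4 -2 6
-4 -1 5
-4 0 4
-3 -3 6
-3 0 3
-2 -4 6
-2 0 2
-1 -4 5
-1 -1 2
0 -4 4
0 -3 3
0 -2 2

Derivation:
Walk ring at distance 2 from (-2, -2, 4):
Start at center + D4*2 = (-4, -2, 6)
  hex 0: (-4, -2, 6)
  hex 1: (-3, -3, 6)
  hex 2: (-2, -4, 6)
  hex 3: (-1, -4, 5)
  hex 4: (0, -4, 4)
  hex 5: (0, -3, 3)
  hex 6: (0, -2, 2)
  hex 7: (-1, -1, 2)
  hex 8: (-2, 0, 2)
  hex 9: (-3, 0, 3)
  hex 10: (-4, 0, 4)
  hex 11: (-4, -1, 5)
Sorted: 12 hexes.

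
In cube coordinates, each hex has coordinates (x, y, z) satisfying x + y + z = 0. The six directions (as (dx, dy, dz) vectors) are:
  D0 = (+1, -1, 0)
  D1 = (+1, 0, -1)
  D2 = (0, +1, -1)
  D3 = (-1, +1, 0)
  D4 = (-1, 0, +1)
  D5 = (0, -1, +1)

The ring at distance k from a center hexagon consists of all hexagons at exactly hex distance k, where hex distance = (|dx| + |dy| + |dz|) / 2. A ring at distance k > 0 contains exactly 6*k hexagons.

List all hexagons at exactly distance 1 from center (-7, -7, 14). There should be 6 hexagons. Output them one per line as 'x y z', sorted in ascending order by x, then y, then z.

Answer: -8 -7 15
-8 -6 14
-7 -8 15
-7 -6 13
-6 -8 14
-6 -7 13

Derivation:
Walk ring at distance 1 from (-7, -7, 14):
Start at center + D4*1 = (-8, -7, 15)
  hex 0: (-8, -7, 15)
  hex 1: (-7, -8, 15)
  hex 2: (-6, -8, 14)
  hex 3: (-6, -7, 13)
  hex 4: (-7, -6, 13)
  hex 5: (-8, -6, 14)
Sorted: 6 hexes.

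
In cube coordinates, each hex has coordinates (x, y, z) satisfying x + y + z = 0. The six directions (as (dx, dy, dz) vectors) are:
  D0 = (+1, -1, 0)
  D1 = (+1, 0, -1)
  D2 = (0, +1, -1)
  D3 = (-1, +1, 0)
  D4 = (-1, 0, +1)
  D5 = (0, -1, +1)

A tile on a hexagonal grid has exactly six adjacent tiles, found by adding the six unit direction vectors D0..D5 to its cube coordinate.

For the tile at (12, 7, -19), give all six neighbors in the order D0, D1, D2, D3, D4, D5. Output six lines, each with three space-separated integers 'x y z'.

Answer: 13 6 -19
13 7 -20
12 8 -20
11 8 -19
11 7 -18
12 6 -18

Derivation:
Center: (12, 7, -19). Add each direction:
  D0: (12, 7, -19) + (1, -1, 0) = (13, 6, -19)
  D1: (12, 7, -19) + (1, 0, -1) = (13, 7, -20)
  D2: (12, 7, -19) + (0, 1, -1) = (12, 8, -20)
  D3: (12, 7, -19) + (-1, 1, 0) = (11, 8, -19)
  D4: (12, 7, -19) + (-1, 0, 1) = (11, 7, -18)
  D5: (12, 7, -19) + (0, -1, 1) = (12, 6, -18)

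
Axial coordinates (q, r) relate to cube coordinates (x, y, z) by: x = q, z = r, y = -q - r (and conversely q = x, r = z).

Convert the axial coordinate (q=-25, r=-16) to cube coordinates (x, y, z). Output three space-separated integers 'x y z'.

x = q = -25
z = r = -16
y = -x - z = -(-25) - (-16) = 41

Answer: -25 41 -16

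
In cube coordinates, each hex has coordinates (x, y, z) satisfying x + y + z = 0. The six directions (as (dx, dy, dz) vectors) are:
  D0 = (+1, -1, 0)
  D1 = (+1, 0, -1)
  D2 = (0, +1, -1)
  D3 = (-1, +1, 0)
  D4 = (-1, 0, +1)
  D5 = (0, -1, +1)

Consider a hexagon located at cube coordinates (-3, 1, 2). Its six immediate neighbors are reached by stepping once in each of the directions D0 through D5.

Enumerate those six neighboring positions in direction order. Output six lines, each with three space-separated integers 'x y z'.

Center: (-3, 1, 2). Add each direction:
  D0: (-3, 1, 2) + (1, -1, 0) = (-2, 0, 2)
  D1: (-3, 1, 2) + (1, 0, -1) = (-2, 1, 1)
  D2: (-3, 1, 2) + (0, 1, -1) = (-3, 2, 1)
  D3: (-3, 1, 2) + (-1, 1, 0) = (-4, 2, 2)
  D4: (-3, 1, 2) + (-1, 0, 1) = (-4, 1, 3)
  D5: (-3, 1, 2) + (0, -1, 1) = (-3, 0, 3)

Answer: -2 0 2
-2 1 1
-3 2 1
-4 2 2
-4 1 3
-3 0 3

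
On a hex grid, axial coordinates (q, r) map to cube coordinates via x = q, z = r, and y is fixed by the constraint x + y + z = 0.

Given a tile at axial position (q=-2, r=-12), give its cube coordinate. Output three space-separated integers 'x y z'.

x = q = -2
z = r = -12
y = -x - z = -(-2) - (-12) = 14

Answer: -2 14 -12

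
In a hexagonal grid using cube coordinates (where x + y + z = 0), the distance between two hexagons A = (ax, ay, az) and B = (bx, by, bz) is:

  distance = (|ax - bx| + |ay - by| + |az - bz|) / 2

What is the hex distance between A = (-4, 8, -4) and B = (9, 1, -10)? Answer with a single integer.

Answer: 13

Derivation:
|ax - bx| = |-4 - 9| = 13
|ay - by| = |8 - 1| = 7
|az - bz| = |-4 - (-10)| = 6
distance = (13 + 7 + 6) / 2 = 26 / 2 = 13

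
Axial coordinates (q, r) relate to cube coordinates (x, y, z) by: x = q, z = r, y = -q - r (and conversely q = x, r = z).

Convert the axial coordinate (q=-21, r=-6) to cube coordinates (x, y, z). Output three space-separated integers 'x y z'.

x = q = -21
z = r = -6
y = -x - z = -(-21) - (-6) = 27

Answer: -21 27 -6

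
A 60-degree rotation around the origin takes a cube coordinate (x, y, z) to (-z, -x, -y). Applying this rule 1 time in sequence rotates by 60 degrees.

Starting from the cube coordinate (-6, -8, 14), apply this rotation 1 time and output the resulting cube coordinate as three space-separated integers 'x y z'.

Start: (-6, -8, 14)
Step 1: (-6, -8, 14) -> (-(14), -(-6), -(-8)) = (-14, 6, 8)

Answer: -14 6 8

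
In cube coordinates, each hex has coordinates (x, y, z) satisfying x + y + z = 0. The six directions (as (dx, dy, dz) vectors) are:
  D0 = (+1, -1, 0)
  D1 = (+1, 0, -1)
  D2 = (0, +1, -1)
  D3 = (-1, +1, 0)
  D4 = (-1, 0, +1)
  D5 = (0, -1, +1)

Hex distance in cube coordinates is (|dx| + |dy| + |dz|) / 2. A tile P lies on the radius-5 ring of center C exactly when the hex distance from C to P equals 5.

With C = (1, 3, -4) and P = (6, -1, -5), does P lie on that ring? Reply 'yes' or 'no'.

|px - cx| = |6 - 1| = 5
|py - cy| = |-1 - 3| = 4
|pz - cz| = |-5 - (-4)| = 1
distance = (5+4+1)/2 = 10/2 = 5
radius = 5; distance == radius -> yes

Answer: yes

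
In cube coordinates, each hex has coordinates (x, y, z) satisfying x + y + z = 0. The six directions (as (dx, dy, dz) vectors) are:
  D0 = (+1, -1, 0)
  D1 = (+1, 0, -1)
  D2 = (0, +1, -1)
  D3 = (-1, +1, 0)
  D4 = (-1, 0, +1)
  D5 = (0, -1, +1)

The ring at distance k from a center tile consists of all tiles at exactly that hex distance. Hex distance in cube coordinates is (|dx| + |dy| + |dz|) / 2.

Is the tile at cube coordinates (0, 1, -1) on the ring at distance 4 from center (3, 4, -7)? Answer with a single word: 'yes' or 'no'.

Answer: no

Derivation:
|px - cx| = |0 - 3| = 3
|py - cy| = |1 - 4| = 3
|pz - cz| = |-1 - (-7)| = 6
distance = (3+3+6)/2 = 12/2 = 6
radius = 4; distance != radius -> no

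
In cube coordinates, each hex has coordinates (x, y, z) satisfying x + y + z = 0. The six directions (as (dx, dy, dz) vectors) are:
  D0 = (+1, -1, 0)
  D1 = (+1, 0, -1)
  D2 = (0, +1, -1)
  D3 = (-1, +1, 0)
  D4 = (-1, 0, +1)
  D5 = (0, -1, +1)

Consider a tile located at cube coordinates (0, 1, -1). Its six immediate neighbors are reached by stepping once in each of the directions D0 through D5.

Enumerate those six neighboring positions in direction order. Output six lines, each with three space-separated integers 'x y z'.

Answer: 1 0 -1
1 1 -2
0 2 -2
-1 2 -1
-1 1 0
0 0 0

Derivation:
Center: (0, 1, -1). Add each direction:
  D0: (0, 1, -1) + (1, -1, 0) = (1, 0, -1)
  D1: (0, 1, -1) + (1, 0, -1) = (1, 1, -2)
  D2: (0, 1, -1) + (0, 1, -1) = (0, 2, -2)
  D3: (0, 1, -1) + (-1, 1, 0) = (-1, 2, -1)
  D4: (0, 1, -1) + (-1, 0, 1) = (-1, 1, 0)
  D5: (0, 1, -1) + (0, -1, 1) = (0, 0, 0)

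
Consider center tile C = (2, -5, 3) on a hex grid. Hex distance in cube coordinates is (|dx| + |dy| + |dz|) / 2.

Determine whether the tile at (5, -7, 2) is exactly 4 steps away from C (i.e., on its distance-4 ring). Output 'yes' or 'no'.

|px - cx| = |5 - 2| = 3
|py - cy| = |-7 - (-5)| = 2
|pz - cz| = |2 - 3| = 1
distance = (3+2+1)/2 = 6/2 = 3
radius = 4; distance != radius -> no

Answer: no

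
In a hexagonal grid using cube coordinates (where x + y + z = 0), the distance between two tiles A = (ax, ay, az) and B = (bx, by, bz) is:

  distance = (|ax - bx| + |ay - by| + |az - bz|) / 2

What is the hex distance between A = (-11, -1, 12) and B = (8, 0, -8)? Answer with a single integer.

Answer: 20

Derivation:
|ax - bx| = |-11 - 8| = 19
|ay - by| = |-1 - 0| = 1
|az - bz| = |12 - (-8)| = 20
distance = (19 + 1 + 20) / 2 = 40 / 2 = 20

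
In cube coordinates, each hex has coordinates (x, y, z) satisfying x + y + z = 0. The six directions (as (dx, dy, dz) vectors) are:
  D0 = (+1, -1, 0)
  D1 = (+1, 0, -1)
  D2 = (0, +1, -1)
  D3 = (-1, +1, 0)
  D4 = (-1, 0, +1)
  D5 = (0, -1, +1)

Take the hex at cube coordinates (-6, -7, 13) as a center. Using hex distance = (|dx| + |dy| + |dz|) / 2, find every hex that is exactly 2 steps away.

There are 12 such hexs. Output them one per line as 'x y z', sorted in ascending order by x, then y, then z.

Answer: -8 -7 15
-8 -6 14
-8 -5 13
-7 -8 15
-7 -5 12
-6 -9 15
-6 -5 11
-5 -9 14
-5 -6 11
-4 -9 13
-4 -8 12
-4 -7 11

Derivation:
Walk ring at distance 2 from (-6, -7, 13):
Start at center + D4*2 = (-8, -7, 15)
  hex 0: (-8, -7, 15)
  hex 1: (-7, -8, 15)
  hex 2: (-6, -9, 15)
  hex 3: (-5, -9, 14)
  hex 4: (-4, -9, 13)
  hex 5: (-4, -8, 12)
  hex 6: (-4, -7, 11)
  hex 7: (-5, -6, 11)
  hex 8: (-6, -5, 11)
  hex 9: (-7, -5, 12)
  hex 10: (-8, -5, 13)
  hex 11: (-8, -6, 14)
Sorted: 12 hexes.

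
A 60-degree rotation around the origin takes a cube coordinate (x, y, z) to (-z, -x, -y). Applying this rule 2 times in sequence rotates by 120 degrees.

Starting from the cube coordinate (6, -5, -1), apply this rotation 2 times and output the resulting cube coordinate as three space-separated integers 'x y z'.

Answer: -5 -1 6

Derivation:
Start: (6, -5, -1)
Step 1: (6, -5, -1) -> (-(-1), -(6), -(-5)) = (1, -6, 5)
Step 2: (1, -6, 5) -> (-(5), -(1), -(-6)) = (-5, -1, 6)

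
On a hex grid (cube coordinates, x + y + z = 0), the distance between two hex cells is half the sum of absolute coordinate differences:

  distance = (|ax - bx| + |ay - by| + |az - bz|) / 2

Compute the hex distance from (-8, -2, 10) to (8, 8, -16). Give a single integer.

Answer: 26

Derivation:
|ax - bx| = |-8 - 8| = 16
|ay - by| = |-2 - 8| = 10
|az - bz| = |10 - (-16)| = 26
distance = (16 + 10 + 26) / 2 = 52 / 2 = 26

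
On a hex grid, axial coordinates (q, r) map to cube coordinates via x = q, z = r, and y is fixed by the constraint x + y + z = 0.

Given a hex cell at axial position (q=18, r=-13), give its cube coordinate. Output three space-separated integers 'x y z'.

x = q = 18
z = r = -13
y = -x - z = -(18) - (-13) = -5

Answer: 18 -5 -13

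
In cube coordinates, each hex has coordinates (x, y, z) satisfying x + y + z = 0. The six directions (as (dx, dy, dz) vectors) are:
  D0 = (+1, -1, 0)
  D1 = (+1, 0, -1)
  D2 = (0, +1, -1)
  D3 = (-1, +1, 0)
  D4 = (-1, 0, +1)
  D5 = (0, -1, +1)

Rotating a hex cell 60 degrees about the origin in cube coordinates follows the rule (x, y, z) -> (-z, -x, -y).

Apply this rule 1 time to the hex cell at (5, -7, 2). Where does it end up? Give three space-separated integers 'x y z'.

Start: (5, -7, 2)
Step 1: (5, -7, 2) -> (-(2), -(5), -(-7)) = (-2, -5, 7)

Answer: -2 -5 7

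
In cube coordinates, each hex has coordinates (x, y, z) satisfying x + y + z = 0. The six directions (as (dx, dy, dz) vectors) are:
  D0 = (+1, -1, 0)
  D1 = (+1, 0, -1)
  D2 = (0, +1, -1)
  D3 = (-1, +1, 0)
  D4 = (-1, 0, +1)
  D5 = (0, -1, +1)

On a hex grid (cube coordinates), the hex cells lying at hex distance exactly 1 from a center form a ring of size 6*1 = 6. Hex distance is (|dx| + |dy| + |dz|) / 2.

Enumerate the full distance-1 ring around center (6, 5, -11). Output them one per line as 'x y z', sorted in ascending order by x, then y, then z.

Answer: 5 5 -10
5 6 -11
6 4 -10
6 6 -12
7 4 -11
7 5 -12

Derivation:
Walk ring at distance 1 from (6, 5, -11):
Start at center + D4*1 = (5, 5, -10)
  hex 0: (5, 5, -10)
  hex 1: (6, 4, -10)
  hex 2: (7, 4, -11)
  hex 3: (7, 5, -12)
  hex 4: (6, 6, -12)
  hex 5: (5, 6, -11)
Sorted: 6 hexes.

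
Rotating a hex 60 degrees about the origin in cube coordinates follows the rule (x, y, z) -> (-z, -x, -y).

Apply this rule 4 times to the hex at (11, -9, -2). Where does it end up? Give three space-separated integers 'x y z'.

Answer: -2 11 -9

Derivation:
Start: (11, -9, -2)
Step 1: (11, -9, -2) -> (-(-2), -(11), -(-9)) = (2, -11, 9)
Step 2: (2, -11, 9) -> (-(9), -(2), -(-11)) = (-9, -2, 11)
Step 3: (-9, -2, 11) -> (-(11), -(-9), -(-2)) = (-11, 9, 2)
Step 4: (-11, 9, 2) -> (-(2), -(-11), -(9)) = (-2, 11, -9)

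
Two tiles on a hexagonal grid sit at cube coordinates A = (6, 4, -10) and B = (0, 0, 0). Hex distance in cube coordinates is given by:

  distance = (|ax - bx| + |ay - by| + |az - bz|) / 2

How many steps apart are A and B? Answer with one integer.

Answer: 10

Derivation:
|ax - bx| = |6 - 0| = 6
|ay - by| = |4 - 0| = 4
|az - bz| = |-10 - 0| = 10
distance = (6 + 4 + 10) / 2 = 20 / 2 = 10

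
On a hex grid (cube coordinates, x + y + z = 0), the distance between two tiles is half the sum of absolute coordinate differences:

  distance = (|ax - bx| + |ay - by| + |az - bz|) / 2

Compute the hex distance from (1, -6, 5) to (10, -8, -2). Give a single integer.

Answer: 9

Derivation:
|ax - bx| = |1 - 10| = 9
|ay - by| = |-6 - (-8)| = 2
|az - bz| = |5 - (-2)| = 7
distance = (9 + 2 + 7) / 2 = 18 / 2 = 9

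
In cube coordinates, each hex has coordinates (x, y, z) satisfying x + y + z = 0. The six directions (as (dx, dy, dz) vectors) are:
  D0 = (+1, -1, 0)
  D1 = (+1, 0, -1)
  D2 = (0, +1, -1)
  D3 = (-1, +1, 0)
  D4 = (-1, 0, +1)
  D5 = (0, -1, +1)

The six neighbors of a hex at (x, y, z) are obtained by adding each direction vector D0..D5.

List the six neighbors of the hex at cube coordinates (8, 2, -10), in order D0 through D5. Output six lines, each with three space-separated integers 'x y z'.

Center: (8, 2, -10). Add each direction:
  D0: (8, 2, -10) + (1, -1, 0) = (9, 1, -10)
  D1: (8, 2, -10) + (1, 0, -1) = (9, 2, -11)
  D2: (8, 2, -10) + (0, 1, -1) = (8, 3, -11)
  D3: (8, 2, -10) + (-1, 1, 0) = (7, 3, -10)
  D4: (8, 2, -10) + (-1, 0, 1) = (7, 2, -9)
  D5: (8, 2, -10) + (0, -1, 1) = (8, 1, -9)

Answer: 9 1 -10
9 2 -11
8 3 -11
7 3 -10
7 2 -9
8 1 -9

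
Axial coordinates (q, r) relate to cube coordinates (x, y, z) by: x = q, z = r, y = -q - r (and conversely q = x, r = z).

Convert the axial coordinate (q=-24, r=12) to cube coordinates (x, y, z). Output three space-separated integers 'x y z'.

Answer: -24 12 12

Derivation:
x = q = -24
z = r = 12
y = -x - z = -(-24) - (12) = 12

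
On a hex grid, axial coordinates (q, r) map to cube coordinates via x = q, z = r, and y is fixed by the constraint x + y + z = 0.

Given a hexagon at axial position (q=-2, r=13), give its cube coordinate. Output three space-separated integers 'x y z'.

Answer: -2 -11 13

Derivation:
x = q = -2
z = r = 13
y = -x - z = -(-2) - (13) = -11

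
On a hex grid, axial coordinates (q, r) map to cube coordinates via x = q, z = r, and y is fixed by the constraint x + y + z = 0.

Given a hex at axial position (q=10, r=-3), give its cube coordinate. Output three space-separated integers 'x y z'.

x = q = 10
z = r = -3
y = -x - z = -(10) - (-3) = -7

Answer: 10 -7 -3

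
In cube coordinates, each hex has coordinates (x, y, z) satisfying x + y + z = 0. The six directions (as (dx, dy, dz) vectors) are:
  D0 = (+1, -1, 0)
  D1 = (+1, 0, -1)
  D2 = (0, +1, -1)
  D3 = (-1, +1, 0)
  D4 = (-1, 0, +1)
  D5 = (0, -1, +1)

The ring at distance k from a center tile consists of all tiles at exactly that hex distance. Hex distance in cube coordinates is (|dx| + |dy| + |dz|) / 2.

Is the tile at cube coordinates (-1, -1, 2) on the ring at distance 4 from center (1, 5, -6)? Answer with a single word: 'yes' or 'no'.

|px - cx| = |-1 - 1| = 2
|py - cy| = |-1 - 5| = 6
|pz - cz| = |2 - (-6)| = 8
distance = (2+6+8)/2 = 16/2 = 8
radius = 4; distance != radius -> no

Answer: no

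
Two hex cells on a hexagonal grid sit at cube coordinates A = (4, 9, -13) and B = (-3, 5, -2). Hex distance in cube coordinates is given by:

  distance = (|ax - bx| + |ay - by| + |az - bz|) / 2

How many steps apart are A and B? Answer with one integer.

Answer: 11

Derivation:
|ax - bx| = |4 - (-3)| = 7
|ay - by| = |9 - 5| = 4
|az - bz| = |-13 - (-2)| = 11
distance = (7 + 4 + 11) / 2 = 22 / 2 = 11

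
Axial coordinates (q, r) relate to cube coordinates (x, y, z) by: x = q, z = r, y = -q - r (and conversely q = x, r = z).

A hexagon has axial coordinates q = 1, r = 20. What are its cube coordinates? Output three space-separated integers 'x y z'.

Answer: 1 -21 20

Derivation:
x = q = 1
z = r = 20
y = -x - z = -(1) - (20) = -21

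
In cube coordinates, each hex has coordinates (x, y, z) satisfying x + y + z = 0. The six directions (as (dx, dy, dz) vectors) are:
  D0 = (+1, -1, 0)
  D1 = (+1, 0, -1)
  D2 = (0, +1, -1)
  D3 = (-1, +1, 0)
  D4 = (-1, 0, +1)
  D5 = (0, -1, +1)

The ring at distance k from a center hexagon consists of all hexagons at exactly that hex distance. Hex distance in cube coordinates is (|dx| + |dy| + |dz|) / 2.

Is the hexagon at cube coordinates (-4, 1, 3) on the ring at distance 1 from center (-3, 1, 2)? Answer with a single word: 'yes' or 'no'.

Answer: yes

Derivation:
|px - cx| = |-4 - (-3)| = 1
|py - cy| = |1 - 1| = 0
|pz - cz| = |3 - 2| = 1
distance = (1+0+1)/2 = 2/2 = 1
radius = 1; distance == radius -> yes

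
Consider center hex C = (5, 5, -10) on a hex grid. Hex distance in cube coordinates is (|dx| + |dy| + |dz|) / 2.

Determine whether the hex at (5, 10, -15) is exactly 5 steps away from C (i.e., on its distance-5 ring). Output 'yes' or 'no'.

Answer: yes

Derivation:
|px - cx| = |5 - 5| = 0
|py - cy| = |10 - 5| = 5
|pz - cz| = |-15 - (-10)| = 5
distance = (0+5+5)/2 = 10/2 = 5
radius = 5; distance == radius -> yes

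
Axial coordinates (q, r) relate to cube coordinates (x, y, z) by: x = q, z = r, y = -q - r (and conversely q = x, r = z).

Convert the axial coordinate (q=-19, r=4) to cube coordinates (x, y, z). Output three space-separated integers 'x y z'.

Answer: -19 15 4

Derivation:
x = q = -19
z = r = 4
y = -x - z = -(-19) - (4) = 15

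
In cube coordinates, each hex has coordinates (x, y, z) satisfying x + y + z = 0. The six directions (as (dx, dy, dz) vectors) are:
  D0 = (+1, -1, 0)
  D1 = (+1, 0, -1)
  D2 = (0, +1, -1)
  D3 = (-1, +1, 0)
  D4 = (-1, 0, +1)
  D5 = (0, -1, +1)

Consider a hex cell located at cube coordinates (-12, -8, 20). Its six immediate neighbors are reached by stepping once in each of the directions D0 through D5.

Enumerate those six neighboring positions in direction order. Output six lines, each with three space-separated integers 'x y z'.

Answer: -11 -9 20
-11 -8 19
-12 -7 19
-13 -7 20
-13 -8 21
-12 -9 21

Derivation:
Center: (-12, -8, 20). Add each direction:
  D0: (-12, -8, 20) + (1, -1, 0) = (-11, -9, 20)
  D1: (-12, -8, 20) + (1, 0, -1) = (-11, -8, 19)
  D2: (-12, -8, 20) + (0, 1, -1) = (-12, -7, 19)
  D3: (-12, -8, 20) + (-1, 1, 0) = (-13, -7, 20)
  D4: (-12, -8, 20) + (-1, 0, 1) = (-13, -8, 21)
  D5: (-12, -8, 20) + (0, -1, 1) = (-12, -9, 21)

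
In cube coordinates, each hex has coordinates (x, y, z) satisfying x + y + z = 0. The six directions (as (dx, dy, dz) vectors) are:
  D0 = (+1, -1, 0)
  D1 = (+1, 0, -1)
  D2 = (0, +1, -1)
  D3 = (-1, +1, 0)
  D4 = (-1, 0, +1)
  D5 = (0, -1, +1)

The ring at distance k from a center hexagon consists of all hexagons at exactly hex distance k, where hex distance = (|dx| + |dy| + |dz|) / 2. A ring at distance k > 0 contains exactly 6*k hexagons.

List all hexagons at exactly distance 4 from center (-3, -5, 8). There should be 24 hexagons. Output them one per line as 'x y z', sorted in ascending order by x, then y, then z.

Walk ring at distance 4 from (-3, -5, 8):
Start at center + D4*4 = (-7, -5, 12)
  hex 0: (-7, -5, 12)
  hex 1: (-6, -6, 12)
  hex 2: (-5, -7, 12)
  hex 3: (-4, -8, 12)
  hex 4: (-3, -9, 12)
  hex 5: (-2, -9, 11)
  hex 6: (-1, -9, 10)
  hex 7: (0, -9, 9)
  hex 8: (1, -9, 8)
  hex 9: (1, -8, 7)
  hex 10: (1, -7, 6)
  hex 11: (1, -6, 5)
  hex 12: (1, -5, 4)
  hex 13: (0, -4, 4)
  hex 14: (-1, -3, 4)
  hex 15: (-2, -2, 4)
  hex 16: (-3, -1, 4)
  hex 17: (-4, -1, 5)
  hex 18: (-5, -1, 6)
  hex 19: (-6, -1, 7)
  hex 20: (-7, -1, 8)
  hex 21: (-7, -2, 9)
  hex 22: (-7, -3, 10)
  hex 23: (-7, -4, 11)
Sorted: 24 hexes.

Answer: -7 -5 12
-7 -4 11
-7 -3 10
-7 -2 9
-7 -1 8
-6 -6 12
-6 -1 7
-5 -7 12
-5 -1 6
-4 -8 12
-4 -1 5
-3 -9 12
-3 -1 4
-2 -9 11
-2 -2 4
-1 -9 10
-1 -3 4
0 -9 9
0 -4 4
1 -9 8
1 -8 7
1 -7 6
1 -6 5
1 -5 4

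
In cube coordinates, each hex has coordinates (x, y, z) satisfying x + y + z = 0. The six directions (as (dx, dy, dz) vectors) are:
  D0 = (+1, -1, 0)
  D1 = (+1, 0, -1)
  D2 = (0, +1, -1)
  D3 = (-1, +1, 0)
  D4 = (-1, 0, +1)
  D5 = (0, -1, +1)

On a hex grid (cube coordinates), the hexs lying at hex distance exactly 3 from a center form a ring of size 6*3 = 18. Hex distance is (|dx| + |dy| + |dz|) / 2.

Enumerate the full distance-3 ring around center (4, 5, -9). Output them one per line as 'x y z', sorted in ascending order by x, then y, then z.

Answer: 1 5 -6
1 6 -7
1 7 -8
1 8 -9
2 4 -6
2 8 -10
3 3 -6
3 8 -11
4 2 -6
4 8 -12
5 2 -7
5 7 -12
6 2 -8
6 6 -12
7 2 -9
7 3 -10
7 4 -11
7 5 -12

Derivation:
Walk ring at distance 3 from (4, 5, -9):
Start at center + D4*3 = (1, 5, -6)
  hex 0: (1, 5, -6)
  hex 1: (2, 4, -6)
  hex 2: (3, 3, -6)
  hex 3: (4, 2, -6)
  hex 4: (5, 2, -7)
  hex 5: (6, 2, -8)
  hex 6: (7, 2, -9)
  hex 7: (7, 3, -10)
  hex 8: (7, 4, -11)
  hex 9: (7, 5, -12)
  hex 10: (6, 6, -12)
  hex 11: (5, 7, -12)
  hex 12: (4, 8, -12)
  hex 13: (3, 8, -11)
  hex 14: (2, 8, -10)
  hex 15: (1, 8, -9)
  hex 16: (1, 7, -8)
  hex 17: (1, 6, -7)
Sorted: 18 hexes.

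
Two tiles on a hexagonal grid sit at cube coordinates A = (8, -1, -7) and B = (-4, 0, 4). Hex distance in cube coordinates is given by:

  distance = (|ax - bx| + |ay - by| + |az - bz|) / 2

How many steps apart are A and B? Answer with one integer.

Answer: 12

Derivation:
|ax - bx| = |8 - (-4)| = 12
|ay - by| = |-1 - 0| = 1
|az - bz| = |-7 - 4| = 11
distance = (12 + 1 + 11) / 2 = 24 / 2 = 12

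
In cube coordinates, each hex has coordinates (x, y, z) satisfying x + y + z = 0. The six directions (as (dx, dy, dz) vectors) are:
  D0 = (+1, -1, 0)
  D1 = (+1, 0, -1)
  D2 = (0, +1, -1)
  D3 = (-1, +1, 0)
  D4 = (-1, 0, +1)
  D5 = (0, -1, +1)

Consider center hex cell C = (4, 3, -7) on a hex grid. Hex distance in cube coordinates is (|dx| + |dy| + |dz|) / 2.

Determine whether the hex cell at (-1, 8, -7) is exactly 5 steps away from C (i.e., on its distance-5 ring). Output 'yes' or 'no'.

|px - cx| = |-1 - 4| = 5
|py - cy| = |8 - 3| = 5
|pz - cz| = |-7 - (-7)| = 0
distance = (5+5+0)/2 = 10/2 = 5
radius = 5; distance == radius -> yes

Answer: yes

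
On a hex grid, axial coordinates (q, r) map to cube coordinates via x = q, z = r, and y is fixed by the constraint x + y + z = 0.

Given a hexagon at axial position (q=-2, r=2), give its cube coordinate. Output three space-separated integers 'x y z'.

Answer: -2 0 2

Derivation:
x = q = -2
z = r = 2
y = -x - z = -(-2) - (2) = 0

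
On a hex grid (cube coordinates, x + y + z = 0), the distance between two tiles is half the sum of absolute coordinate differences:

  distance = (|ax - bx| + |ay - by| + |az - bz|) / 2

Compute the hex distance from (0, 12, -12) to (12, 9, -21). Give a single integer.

|ax - bx| = |0 - 12| = 12
|ay - by| = |12 - 9| = 3
|az - bz| = |-12 - (-21)| = 9
distance = (12 + 3 + 9) / 2 = 24 / 2 = 12

Answer: 12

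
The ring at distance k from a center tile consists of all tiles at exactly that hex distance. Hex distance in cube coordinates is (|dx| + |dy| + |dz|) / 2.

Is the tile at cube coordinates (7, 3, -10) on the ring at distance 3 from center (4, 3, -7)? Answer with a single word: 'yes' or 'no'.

Answer: yes

Derivation:
|px - cx| = |7 - 4| = 3
|py - cy| = |3 - 3| = 0
|pz - cz| = |-10 - (-7)| = 3
distance = (3+0+3)/2 = 6/2 = 3
radius = 3; distance == radius -> yes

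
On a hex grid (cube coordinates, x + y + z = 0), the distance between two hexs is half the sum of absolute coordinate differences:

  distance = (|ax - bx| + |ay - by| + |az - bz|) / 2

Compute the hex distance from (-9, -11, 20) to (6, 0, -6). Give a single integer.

|ax - bx| = |-9 - 6| = 15
|ay - by| = |-11 - 0| = 11
|az - bz| = |20 - (-6)| = 26
distance = (15 + 11 + 26) / 2 = 52 / 2 = 26

Answer: 26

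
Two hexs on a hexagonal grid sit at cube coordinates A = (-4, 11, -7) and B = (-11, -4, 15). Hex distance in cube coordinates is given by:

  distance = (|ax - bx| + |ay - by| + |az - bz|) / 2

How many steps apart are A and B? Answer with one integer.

Answer: 22

Derivation:
|ax - bx| = |-4 - (-11)| = 7
|ay - by| = |11 - (-4)| = 15
|az - bz| = |-7 - 15| = 22
distance = (7 + 15 + 22) / 2 = 44 / 2 = 22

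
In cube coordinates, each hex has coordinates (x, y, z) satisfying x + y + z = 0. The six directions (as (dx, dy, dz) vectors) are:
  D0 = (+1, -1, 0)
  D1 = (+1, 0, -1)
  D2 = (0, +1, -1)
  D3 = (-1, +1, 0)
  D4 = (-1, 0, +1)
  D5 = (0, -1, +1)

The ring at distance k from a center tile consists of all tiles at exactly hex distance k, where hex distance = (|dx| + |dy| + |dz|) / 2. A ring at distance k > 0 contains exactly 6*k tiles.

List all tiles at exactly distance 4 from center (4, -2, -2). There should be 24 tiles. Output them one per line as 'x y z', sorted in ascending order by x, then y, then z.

Answer: 0 -2 2
0 -1 1
0 0 0
0 1 -1
0 2 -2
1 -3 2
1 2 -3
2 -4 2
2 2 -4
3 -5 2
3 2 -5
4 -6 2
4 2 -6
5 -6 1
5 1 -6
6 -6 0
6 0 -6
7 -6 -1
7 -1 -6
8 -6 -2
8 -5 -3
8 -4 -4
8 -3 -5
8 -2 -6

Derivation:
Walk ring at distance 4 from (4, -2, -2):
Start at center + D4*4 = (0, -2, 2)
  hex 0: (0, -2, 2)
  hex 1: (1, -3, 2)
  hex 2: (2, -4, 2)
  hex 3: (3, -5, 2)
  hex 4: (4, -6, 2)
  hex 5: (5, -6, 1)
  hex 6: (6, -6, 0)
  hex 7: (7, -6, -1)
  hex 8: (8, -6, -2)
  hex 9: (8, -5, -3)
  hex 10: (8, -4, -4)
  hex 11: (8, -3, -5)
  hex 12: (8, -2, -6)
  hex 13: (7, -1, -6)
  hex 14: (6, 0, -6)
  hex 15: (5, 1, -6)
  hex 16: (4, 2, -6)
  hex 17: (3, 2, -5)
  hex 18: (2, 2, -4)
  hex 19: (1, 2, -3)
  hex 20: (0, 2, -2)
  hex 21: (0, 1, -1)
  hex 22: (0, 0, 0)
  hex 23: (0, -1, 1)
Sorted: 24 hexes.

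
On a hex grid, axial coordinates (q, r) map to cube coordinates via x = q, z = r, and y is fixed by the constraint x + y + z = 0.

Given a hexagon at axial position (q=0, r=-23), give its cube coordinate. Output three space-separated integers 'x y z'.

x = q = 0
z = r = -23
y = -x - z = -(0) - (-23) = 23

Answer: 0 23 -23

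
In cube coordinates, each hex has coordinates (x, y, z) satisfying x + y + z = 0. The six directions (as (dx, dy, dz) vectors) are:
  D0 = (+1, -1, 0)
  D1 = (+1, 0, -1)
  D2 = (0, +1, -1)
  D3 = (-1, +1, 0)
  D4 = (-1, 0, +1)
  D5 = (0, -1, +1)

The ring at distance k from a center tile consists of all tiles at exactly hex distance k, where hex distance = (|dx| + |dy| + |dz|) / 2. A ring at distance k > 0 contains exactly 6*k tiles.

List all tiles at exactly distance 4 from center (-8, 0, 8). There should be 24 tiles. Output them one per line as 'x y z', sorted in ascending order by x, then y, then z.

Answer: -12 0 12
-12 1 11
-12 2 10
-12 3 9
-12 4 8
-11 -1 12
-11 4 7
-10 -2 12
-10 4 6
-9 -3 12
-9 4 5
-8 -4 12
-8 4 4
-7 -4 11
-7 3 4
-6 -4 10
-6 2 4
-5 -4 9
-5 1 4
-4 -4 8
-4 -3 7
-4 -2 6
-4 -1 5
-4 0 4

Derivation:
Walk ring at distance 4 from (-8, 0, 8):
Start at center + D4*4 = (-12, 0, 12)
  hex 0: (-12, 0, 12)
  hex 1: (-11, -1, 12)
  hex 2: (-10, -2, 12)
  hex 3: (-9, -3, 12)
  hex 4: (-8, -4, 12)
  hex 5: (-7, -4, 11)
  hex 6: (-6, -4, 10)
  hex 7: (-5, -4, 9)
  hex 8: (-4, -4, 8)
  hex 9: (-4, -3, 7)
  hex 10: (-4, -2, 6)
  hex 11: (-4, -1, 5)
  hex 12: (-4, 0, 4)
  hex 13: (-5, 1, 4)
  hex 14: (-6, 2, 4)
  hex 15: (-7, 3, 4)
  hex 16: (-8, 4, 4)
  hex 17: (-9, 4, 5)
  hex 18: (-10, 4, 6)
  hex 19: (-11, 4, 7)
  hex 20: (-12, 4, 8)
  hex 21: (-12, 3, 9)
  hex 22: (-12, 2, 10)
  hex 23: (-12, 1, 11)
Sorted: 24 hexes.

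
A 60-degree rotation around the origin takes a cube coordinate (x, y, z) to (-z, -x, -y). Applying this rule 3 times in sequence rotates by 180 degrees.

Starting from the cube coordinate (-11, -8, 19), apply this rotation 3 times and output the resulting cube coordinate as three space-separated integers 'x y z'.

Start: (-11, -8, 19)
Step 1: (-11, -8, 19) -> (-(19), -(-11), -(-8)) = (-19, 11, 8)
Step 2: (-19, 11, 8) -> (-(8), -(-19), -(11)) = (-8, 19, -11)
Step 3: (-8, 19, -11) -> (-(-11), -(-8), -(19)) = (11, 8, -19)

Answer: 11 8 -19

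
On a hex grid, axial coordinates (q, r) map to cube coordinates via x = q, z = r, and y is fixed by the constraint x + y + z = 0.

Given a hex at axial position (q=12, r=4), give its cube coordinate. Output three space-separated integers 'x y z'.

x = q = 12
z = r = 4
y = -x - z = -(12) - (4) = -16

Answer: 12 -16 4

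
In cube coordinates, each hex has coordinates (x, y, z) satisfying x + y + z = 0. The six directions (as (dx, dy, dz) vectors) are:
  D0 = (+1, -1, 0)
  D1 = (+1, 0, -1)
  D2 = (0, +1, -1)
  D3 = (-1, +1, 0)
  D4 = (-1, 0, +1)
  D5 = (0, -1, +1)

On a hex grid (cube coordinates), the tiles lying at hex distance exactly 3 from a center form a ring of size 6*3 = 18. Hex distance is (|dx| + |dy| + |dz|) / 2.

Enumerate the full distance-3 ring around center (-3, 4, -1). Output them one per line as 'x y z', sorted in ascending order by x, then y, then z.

Answer: -6 4 2
-6 5 1
-6 6 0
-6 7 -1
-5 3 2
-5 7 -2
-4 2 2
-4 7 -3
-3 1 2
-3 7 -4
-2 1 1
-2 6 -4
-1 1 0
-1 5 -4
0 1 -1
0 2 -2
0 3 -3
0 4 -4

Derivation:
Walk ring at distance 3 from (-3, 4, -1):
Start at center + D4*3 = (-6, 4, 2)
  hex 0: (-6, 4, 2)
  hex 1: (-5, 3, 2)
  hex 2: (-4, 2, 2)
  hex 3: (-3, 1, 2)
  hex 4: (-2, 1, 1)
  hex 5: (-1, 1, 0)
  hex 6: (0, 1, -1)
  hex 7: (0, 2, -2)
  hex 8: (0, 3, -3)
  hex 9: (0, 4, -4)
  hex 10: (-1, 5, -4)
  hex 11: (-2, 6, -4)
  hex 12: (-3, 7, -4)
  hex 13: (-4, 7, -3)
  hex 14: (-5, 7, -2)
  hex 15: (-6, 7, -1)
  hex 16: (-6, 6, 0)
  hex 17: (-6, 5, 1)
Sorted: 18 hexes.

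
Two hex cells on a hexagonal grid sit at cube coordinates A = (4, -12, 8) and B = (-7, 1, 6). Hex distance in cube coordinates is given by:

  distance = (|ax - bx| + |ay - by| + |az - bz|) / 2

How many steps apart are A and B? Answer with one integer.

|ax - bx| = |4 - (-7)| = 11
|ay - by| = |-12 - 1| = 13
|az - bz| = |8 - 6| = 2
distance = (11 + 13 + 2) / 2 = 26 / 2 = 13

Answer: 13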